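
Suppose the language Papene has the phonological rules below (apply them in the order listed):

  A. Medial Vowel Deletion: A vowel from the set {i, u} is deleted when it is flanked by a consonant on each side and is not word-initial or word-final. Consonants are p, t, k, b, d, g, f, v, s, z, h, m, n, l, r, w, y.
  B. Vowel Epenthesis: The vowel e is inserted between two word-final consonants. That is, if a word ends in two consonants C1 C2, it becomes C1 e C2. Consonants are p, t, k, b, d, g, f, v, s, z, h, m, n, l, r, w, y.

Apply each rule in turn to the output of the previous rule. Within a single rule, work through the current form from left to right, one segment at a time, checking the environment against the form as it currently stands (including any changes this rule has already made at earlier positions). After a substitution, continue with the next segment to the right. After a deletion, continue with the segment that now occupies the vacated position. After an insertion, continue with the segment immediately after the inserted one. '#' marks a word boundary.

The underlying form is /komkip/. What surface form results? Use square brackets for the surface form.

[komkep]

A Medial Vowel Deletion: [komkip] → [komkp]
B Vowel Epenthesis: [komkp] → [komkep]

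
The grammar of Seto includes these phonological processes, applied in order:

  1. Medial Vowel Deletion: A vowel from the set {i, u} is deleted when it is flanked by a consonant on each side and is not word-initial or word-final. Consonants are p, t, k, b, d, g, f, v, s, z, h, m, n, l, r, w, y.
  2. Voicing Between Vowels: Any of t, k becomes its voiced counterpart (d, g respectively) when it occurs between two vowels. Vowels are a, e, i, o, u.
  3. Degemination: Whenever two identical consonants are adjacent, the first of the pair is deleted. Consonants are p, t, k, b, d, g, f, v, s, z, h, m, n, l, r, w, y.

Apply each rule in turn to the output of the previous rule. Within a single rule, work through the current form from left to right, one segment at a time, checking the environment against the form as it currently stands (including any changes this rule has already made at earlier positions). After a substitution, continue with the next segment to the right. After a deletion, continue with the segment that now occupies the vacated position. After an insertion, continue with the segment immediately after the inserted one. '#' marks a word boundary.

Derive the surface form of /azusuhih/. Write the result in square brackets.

[azsh]

1 Medial Vowel Deletion: [azusuhih] → [azshh]
2 Voicing Between Vowels: no change — [azshh]
3 Degemination: [azshh] → [azsh]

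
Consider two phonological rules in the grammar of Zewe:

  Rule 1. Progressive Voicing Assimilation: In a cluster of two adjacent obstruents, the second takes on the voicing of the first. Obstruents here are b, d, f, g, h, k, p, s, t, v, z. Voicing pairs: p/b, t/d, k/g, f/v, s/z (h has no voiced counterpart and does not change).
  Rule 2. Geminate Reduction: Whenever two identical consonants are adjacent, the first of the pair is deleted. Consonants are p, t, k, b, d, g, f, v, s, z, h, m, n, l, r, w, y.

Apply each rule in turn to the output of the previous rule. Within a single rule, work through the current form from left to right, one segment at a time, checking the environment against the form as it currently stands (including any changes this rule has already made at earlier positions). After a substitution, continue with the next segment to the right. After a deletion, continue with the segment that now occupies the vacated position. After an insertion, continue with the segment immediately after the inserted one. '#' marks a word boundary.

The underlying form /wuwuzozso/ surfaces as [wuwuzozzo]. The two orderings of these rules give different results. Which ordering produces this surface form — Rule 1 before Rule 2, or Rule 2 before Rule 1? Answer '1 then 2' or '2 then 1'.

Order 1 then 2:
  1 Progressive Voicing Assimilation: [wuwuzozso] → [wuwuzozzo]
  2 Geminate Reduction: [wuwuzozzo] → [wuwuzozo]
  result: [wuwuzozo]
Order 2 then 1:
  2 Geminate Reduction: no change — [wuwuzozso]
  1 Progressive Voicing Assimilation: [wuwuzozso] → [wuwuzozzo]
  result: [wuwuzozzo]

2 then 1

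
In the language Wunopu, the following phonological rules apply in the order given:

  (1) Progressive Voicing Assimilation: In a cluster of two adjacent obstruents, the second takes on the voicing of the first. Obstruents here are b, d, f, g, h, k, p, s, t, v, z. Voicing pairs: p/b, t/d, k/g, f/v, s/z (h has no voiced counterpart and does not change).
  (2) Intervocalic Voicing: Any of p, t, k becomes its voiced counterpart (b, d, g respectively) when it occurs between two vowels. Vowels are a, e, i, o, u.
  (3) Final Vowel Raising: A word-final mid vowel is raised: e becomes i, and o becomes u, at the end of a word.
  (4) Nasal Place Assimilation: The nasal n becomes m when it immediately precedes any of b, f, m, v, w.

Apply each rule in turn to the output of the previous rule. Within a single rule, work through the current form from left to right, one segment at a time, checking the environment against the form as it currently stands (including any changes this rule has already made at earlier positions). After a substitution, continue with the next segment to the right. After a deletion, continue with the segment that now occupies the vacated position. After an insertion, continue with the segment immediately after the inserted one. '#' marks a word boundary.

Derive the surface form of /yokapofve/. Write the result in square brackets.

(1) Progressive Voicing Assimilation: [yokapofve] → [yokapoffe]
(2) Intervocalic Voicing: [yokapoffe] → [yogaboffe]
(3) Final Vowel Raising: [yogaboffe] → [yogaboffi]
(4) Nasal Place Assimilation: no change — [yogaboffi]

[yogaboffi]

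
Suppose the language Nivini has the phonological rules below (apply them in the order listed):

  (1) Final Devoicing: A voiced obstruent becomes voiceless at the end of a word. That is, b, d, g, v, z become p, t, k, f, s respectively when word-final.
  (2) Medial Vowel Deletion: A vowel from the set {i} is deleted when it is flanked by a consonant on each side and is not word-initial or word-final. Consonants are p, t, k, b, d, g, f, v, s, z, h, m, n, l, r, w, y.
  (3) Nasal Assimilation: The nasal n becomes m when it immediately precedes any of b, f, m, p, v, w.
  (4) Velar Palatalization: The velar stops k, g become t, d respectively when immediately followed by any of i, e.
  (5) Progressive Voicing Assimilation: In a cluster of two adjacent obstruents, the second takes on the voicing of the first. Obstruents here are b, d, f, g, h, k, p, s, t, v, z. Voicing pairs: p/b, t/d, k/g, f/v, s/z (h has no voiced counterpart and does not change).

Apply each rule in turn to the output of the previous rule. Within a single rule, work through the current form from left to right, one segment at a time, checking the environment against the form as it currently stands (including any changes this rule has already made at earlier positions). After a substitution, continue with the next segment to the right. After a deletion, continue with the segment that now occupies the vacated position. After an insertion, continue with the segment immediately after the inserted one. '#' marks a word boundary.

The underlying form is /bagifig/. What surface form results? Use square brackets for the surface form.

(1) Final Devoicing: [bagifig] → [bagifik]
(2) Medial Vowel Deletion: [bagifik] → [bagfk]
(3) Nasal Assimilation: no change — [bagfk]
(4) Velar Palatalization: no change — [bagfk]
(5) Progressive Voicing Assimilation: [bagfk] → [bagvg]

[bagvg]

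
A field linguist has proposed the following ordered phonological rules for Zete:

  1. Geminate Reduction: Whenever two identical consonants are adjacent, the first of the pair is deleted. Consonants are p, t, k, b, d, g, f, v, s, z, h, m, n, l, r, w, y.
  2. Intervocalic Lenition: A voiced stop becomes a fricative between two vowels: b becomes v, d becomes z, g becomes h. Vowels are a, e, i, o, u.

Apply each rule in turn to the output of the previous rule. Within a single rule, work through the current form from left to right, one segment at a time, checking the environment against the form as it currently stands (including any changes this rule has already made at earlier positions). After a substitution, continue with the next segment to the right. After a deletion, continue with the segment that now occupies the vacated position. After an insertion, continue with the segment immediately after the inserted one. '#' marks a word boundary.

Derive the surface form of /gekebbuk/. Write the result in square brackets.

[gekevuk]

1 Geminate Reduction: [gekebbuk] → [gekebuk]
2 Intervocalic Lenition: [gekebuk] → [gekevuk]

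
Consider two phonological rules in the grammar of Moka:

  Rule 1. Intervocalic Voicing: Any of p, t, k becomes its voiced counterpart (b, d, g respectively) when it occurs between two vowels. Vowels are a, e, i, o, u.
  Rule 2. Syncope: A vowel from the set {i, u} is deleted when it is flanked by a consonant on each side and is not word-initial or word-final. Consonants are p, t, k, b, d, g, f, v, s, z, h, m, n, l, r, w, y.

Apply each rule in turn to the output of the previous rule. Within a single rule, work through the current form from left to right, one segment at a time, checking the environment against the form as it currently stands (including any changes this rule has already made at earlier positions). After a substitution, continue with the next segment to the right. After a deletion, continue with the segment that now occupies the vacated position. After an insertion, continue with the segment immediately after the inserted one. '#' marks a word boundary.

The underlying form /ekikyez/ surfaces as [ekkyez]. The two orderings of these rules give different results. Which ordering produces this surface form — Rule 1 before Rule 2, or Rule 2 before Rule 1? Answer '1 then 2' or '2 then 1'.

Order 1 then 2:
  1 Intervocalic Voicing: [ekikyez] → [egikyez]
  2 Syncope: [egikyez] → [egkyez]
  result: [egkyez]
Order 2 then 1:
  2 Syncope: [ekikyez] → [ekkyez]
  1 Intervocalic Voicing: no change — [ekkyez]
  result: [ekkyez]

2 then 1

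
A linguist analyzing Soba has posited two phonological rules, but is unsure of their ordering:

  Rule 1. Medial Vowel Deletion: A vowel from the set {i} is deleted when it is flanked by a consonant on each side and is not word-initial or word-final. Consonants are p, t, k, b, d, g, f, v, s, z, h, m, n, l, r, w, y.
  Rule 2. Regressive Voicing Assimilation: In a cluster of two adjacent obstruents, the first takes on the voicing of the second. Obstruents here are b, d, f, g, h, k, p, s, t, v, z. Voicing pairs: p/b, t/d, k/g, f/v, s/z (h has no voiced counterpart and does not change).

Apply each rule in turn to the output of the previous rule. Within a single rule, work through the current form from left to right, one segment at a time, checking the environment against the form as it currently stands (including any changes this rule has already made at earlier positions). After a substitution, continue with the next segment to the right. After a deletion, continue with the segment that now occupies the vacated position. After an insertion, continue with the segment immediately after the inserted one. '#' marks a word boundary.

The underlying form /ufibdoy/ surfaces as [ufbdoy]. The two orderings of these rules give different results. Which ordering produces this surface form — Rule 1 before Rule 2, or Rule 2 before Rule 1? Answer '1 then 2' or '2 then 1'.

2 then 1

Order 1 then 2:
  1 Medial Vowel Deletion: [ufibdoy] → [ufbdoy]
  2 Regressive Voicing Assimilation: [ufbdoy] → [uvbdoy]
  result: [uvbdoy]
Order 2 then 1:
  2 Regressive Voicing Assimilation: no change — [ufibdoy]
  1 Medial Vowel Deletion: [ufibdoy] → [ufbdoy]
  result: [ufbdoy]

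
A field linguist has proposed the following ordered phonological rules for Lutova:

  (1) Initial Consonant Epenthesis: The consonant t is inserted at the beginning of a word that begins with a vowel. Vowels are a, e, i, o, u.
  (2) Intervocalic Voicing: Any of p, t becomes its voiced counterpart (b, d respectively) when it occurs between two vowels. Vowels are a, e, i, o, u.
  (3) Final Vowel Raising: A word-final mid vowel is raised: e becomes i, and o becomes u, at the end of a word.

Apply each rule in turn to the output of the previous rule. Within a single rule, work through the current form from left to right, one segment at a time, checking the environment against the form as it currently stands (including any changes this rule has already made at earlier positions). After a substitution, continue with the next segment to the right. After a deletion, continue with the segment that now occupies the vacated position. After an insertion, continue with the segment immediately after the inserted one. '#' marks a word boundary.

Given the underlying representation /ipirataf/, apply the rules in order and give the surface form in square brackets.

(1) Initial Consonant Epenthesis: [ipirataf] → [tipirataf]
(2) Intervocalic Voicing: [tipirataf] → [tibiradaf]
(3) Final Vowel Raising: no change — [tibiradaf]

[tibiradaf]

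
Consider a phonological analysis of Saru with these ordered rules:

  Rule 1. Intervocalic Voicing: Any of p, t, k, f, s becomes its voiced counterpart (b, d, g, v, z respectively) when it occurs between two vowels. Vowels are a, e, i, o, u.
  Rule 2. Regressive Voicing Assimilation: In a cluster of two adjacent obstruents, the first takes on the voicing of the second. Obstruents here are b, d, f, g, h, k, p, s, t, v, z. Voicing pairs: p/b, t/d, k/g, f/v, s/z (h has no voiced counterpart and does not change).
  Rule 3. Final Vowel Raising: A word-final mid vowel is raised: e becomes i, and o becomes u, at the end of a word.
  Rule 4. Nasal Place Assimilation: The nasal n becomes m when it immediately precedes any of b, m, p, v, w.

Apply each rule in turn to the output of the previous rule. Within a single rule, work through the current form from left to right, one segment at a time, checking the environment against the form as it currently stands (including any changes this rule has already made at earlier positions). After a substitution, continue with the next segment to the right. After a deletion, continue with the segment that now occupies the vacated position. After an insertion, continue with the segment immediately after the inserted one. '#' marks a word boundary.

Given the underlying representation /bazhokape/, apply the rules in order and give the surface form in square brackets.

[bashogabi]

Rule 1 Intervocalic Voicing: [bazhokape] → [bazhogabe]
Rule 2 Regressive Voicing Assimilation: [bazhogabe] → [bashogabe]
Rule 3 Final Vowel Raising: [bashogabe] → [bashogabi]
Rule 4 Nasal Place Assimilation: no change — [bashogabi]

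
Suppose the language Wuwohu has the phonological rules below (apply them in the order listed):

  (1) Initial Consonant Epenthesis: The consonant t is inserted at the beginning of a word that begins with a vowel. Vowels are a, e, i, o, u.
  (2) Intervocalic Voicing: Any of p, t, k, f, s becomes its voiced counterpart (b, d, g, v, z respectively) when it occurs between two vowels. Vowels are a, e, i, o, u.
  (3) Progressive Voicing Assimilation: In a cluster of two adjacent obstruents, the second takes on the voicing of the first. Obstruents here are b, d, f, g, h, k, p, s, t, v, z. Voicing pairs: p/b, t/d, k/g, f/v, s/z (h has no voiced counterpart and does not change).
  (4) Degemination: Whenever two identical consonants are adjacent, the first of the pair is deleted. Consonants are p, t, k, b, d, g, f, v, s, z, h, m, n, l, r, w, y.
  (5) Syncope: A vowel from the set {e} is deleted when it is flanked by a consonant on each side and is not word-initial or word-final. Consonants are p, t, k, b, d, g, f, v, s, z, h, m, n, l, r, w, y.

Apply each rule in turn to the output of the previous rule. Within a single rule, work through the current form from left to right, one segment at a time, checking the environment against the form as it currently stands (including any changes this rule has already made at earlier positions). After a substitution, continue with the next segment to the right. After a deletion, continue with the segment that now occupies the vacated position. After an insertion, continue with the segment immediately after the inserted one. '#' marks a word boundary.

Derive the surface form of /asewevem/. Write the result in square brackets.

[tazwvm]

(1) Initial Consonant Epenthesis: [asewevem] → [tasewevem]
(2) Intervocalic Voicing: [tasewevem] → [tazewevem]
(3) Progressive Voicing Assimilation: no change — [tazewevem]
(4) Degemination: no change — [tazewevem]
(5) Syncope: [tazewevem] → [tazwvm]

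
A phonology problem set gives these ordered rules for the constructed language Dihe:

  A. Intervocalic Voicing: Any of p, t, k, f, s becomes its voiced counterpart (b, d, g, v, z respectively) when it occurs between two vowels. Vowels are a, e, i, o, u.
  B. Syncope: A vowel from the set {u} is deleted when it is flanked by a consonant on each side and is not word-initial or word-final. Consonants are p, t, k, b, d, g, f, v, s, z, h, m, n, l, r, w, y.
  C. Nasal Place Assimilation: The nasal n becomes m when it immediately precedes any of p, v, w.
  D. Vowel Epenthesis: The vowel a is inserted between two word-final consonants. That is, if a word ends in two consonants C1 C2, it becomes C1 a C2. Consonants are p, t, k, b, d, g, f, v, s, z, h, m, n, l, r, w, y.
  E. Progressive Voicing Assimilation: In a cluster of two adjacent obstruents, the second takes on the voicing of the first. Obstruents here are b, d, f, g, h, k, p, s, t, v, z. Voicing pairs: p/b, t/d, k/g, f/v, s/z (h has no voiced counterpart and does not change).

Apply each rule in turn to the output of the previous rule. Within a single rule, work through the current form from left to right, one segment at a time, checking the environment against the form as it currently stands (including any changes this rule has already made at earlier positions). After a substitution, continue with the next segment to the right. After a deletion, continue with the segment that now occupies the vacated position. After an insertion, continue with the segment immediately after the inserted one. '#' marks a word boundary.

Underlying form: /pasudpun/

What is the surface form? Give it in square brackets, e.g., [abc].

A Intervocalic Voicing: [pasudpun] → [pazudpun]
B Syncope: [pazudpun] → [pazdpn]
C Nasal Place Assimilation: no change — [pazdpn]
D Vowel Epenthesis: [pazdpn] → [pazdpan]
E Progressive Voicing Assimilation: [pazdpan] → [pazdban]

[pazdban]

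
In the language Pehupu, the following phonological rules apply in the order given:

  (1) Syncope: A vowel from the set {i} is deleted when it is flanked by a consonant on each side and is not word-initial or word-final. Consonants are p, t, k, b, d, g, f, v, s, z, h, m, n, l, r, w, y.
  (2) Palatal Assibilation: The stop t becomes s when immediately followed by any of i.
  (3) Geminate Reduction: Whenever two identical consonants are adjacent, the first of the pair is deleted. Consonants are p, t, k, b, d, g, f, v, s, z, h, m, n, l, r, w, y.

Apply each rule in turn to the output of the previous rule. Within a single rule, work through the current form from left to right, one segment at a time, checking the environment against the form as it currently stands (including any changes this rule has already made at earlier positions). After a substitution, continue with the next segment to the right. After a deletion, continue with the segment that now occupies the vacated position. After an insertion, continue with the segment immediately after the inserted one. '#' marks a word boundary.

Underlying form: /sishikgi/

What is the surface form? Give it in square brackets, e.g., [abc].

[shkgi]

(1) Syncope: [sishikgi] → [sshkgi]
(2) Palatal Assibilation: no change — [sshkgi]
(3) Geminate Reduction: [sshkgi] → [shkgi]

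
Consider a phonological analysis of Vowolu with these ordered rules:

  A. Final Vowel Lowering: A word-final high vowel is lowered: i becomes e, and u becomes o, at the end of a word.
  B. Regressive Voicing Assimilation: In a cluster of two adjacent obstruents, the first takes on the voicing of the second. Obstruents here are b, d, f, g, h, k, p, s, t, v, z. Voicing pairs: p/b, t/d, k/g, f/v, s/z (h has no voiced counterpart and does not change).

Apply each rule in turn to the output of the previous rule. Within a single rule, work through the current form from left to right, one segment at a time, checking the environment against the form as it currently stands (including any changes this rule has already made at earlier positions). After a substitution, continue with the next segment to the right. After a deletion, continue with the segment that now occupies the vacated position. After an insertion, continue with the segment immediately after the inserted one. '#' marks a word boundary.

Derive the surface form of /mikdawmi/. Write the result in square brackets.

A Final Vowel Lowering: [mikdawmi] → [mikdawme]
B Regressive Voicing Assimilation: [mikdawme] → [migdawme]

[migdawme]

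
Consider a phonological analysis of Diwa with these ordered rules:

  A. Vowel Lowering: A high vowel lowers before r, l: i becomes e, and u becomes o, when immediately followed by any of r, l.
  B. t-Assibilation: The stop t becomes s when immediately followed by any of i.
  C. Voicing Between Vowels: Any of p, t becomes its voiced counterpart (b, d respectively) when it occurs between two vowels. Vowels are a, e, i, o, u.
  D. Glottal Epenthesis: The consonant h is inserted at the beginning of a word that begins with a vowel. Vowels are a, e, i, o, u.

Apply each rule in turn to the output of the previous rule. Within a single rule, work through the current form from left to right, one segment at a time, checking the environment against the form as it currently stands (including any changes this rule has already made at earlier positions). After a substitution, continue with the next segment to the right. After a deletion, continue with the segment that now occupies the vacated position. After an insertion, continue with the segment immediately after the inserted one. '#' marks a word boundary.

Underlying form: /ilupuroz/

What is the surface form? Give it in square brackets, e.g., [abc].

A Vowel Lowering: [ilupuroz] → [eluporoz]
B t-Assibilation: no change — [eluporoz]
C Voicing Between Vowels: [eluporoz] → [eluboroz]
D Glottal Epenthesis: [eluboroz] → [heluboroz]

[heluboroz]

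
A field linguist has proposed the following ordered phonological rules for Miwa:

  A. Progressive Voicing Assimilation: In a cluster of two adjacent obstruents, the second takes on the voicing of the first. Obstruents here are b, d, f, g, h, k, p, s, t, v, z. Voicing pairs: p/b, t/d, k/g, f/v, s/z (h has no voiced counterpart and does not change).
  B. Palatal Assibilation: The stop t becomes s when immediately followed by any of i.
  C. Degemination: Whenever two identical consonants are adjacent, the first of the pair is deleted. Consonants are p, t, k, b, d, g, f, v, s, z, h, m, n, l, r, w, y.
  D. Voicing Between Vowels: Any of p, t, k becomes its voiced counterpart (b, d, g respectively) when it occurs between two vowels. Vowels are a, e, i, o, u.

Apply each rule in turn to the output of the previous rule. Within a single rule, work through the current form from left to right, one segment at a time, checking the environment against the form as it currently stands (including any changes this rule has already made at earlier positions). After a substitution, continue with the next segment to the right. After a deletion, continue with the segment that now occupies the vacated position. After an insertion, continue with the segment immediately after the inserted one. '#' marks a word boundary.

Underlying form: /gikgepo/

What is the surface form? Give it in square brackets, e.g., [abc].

A Progressive Voicing Assimilation: [gikgepo] → [gikkepo]
B Palatal Assibilation: no change — [gikkepo]
C Degemination: [gikkepo] → [gikepo]
D Voicing Between Vowels: [gikepo] → [gigebo]

[gigebo]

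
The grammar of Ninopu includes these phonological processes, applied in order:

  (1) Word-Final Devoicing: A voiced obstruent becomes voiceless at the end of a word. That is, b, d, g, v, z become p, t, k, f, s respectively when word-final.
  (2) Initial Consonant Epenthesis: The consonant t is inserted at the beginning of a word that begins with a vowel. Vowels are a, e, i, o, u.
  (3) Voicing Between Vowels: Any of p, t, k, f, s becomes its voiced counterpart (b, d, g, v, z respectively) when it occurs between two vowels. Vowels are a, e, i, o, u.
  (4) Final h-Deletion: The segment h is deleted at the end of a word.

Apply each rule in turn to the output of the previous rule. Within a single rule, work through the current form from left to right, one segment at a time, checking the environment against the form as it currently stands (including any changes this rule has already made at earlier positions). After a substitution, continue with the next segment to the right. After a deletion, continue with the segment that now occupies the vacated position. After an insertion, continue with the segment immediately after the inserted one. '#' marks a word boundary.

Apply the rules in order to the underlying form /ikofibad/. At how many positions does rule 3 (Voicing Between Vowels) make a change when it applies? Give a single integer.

(1) Word-Final Devoicing: [ikofibad] → [ikofibat]
(2) Initial Consonant Epenthesis: [ikofibat] → [tikofibat]
(3) Voicing Between Vowels: [tikofibat] → [tigovibat]
(4) Final h-Deletion: no change — [tigovibat]
Rule 3 changed 2 position(s).

2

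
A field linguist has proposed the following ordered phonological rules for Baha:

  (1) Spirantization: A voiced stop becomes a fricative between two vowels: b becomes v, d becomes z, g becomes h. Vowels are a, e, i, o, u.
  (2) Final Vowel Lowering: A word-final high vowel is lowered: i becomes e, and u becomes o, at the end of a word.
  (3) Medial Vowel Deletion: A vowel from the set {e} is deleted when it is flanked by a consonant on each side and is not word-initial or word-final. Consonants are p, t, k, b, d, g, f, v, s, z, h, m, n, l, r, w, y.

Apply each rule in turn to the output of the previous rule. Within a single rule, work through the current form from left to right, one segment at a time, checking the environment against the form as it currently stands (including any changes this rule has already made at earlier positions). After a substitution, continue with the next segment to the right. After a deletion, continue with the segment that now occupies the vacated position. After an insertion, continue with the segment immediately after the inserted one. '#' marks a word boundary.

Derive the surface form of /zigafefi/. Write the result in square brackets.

(1) Spirantization: [zigafefi] → [zihafefi]
(2) Final Vowel Lowering: [zihafefi] → [zihafefe]
(3) Medial Vowel Deletion: [zihafefe] → [zihaffe]

[zihaffe]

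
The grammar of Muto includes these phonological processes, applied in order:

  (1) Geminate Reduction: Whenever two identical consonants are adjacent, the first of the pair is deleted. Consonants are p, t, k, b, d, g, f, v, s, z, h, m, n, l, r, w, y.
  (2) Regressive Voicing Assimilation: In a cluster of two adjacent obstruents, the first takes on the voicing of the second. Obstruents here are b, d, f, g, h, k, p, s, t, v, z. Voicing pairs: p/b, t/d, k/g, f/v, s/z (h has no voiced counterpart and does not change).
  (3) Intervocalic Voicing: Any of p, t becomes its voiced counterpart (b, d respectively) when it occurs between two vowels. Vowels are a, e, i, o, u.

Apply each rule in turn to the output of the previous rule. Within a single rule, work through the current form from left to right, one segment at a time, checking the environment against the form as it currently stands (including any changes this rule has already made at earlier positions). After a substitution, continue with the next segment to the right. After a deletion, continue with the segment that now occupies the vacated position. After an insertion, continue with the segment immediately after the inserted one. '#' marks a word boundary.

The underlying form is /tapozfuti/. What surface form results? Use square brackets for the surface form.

(1) Geminate Reduction: no change — [tapozfuti]
(2) Regressive Voicing Assimilation: [tapozfuti] → [taposfuti]
(3) Intervocalic Voicing: [taposfuti] → [tabosfudi]

[tabosfudi]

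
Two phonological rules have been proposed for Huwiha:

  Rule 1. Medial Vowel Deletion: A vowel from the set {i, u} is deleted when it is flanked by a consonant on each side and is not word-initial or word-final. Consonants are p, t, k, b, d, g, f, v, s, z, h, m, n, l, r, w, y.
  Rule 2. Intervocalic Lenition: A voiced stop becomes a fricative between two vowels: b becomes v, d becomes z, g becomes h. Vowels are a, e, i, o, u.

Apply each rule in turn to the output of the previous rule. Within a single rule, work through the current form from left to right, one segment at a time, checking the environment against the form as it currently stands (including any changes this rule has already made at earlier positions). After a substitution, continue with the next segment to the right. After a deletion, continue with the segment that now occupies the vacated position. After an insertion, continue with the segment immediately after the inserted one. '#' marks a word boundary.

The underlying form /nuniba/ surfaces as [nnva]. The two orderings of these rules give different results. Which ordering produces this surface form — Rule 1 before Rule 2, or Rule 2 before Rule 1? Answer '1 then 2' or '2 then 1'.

Order 1 then 2:
  1 Medial Vowel Deletion: [nuniba] → [nnba]
  2 Intervocalic Lenition: no change — [nnba]
  result: [nnba]
Order 2 then 1:
  2 Intervocalic Lenition: [nuniba] → [nuniva]
  1 Medial Vowel Deletion: [nuniva] → [nnva]
  result: [nnva]

2 then 1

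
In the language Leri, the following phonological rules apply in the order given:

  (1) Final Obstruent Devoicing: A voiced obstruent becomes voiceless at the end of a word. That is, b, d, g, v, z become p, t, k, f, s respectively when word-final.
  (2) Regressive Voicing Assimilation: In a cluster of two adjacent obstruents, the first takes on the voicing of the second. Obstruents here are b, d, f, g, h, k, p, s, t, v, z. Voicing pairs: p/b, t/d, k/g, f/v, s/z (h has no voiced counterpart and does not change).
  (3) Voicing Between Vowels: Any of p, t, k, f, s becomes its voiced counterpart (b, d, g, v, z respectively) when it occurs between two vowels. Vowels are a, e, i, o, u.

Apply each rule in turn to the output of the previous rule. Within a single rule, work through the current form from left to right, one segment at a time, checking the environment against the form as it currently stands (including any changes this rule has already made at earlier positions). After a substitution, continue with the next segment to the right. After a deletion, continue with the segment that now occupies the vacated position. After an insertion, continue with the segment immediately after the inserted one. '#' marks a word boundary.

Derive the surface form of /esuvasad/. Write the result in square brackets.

(1) Final Obstruent Devoicing: [esuvasad] → [esuvasat]
(2) Regressive Voicing Assimilation: no change — [esuvasat]
(3) Voicing Between Vowels: [esuvasat] → [ezuvazat]

[ezuvazat]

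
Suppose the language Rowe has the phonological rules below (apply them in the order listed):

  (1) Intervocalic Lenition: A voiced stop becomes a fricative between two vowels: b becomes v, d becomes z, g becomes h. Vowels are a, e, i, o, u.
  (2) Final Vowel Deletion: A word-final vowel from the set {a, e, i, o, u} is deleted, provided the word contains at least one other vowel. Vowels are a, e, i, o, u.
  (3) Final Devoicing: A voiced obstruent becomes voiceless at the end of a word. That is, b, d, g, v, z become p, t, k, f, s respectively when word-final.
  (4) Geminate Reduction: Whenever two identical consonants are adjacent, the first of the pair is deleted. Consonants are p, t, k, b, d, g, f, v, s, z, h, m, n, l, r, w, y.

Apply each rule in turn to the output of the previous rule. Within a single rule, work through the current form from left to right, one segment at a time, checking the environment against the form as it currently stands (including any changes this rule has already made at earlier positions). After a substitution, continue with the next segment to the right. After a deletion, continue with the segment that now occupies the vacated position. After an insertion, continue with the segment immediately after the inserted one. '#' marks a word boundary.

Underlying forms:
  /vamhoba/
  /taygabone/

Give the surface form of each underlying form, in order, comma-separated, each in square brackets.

[vamhof], [taygavon]

/vamhoba/:
  (1) Intervocalic Lenition: [vamhoba] → [vamhova]
  (2) Final Vowel Deletion: [vamhova] → [vamhov]
  (3) Final Devoicing: [vamhov] → [vamhof]
  (4) Geminate Reduction: no change — [vamhof]
/taygabone/:
  (1) Intervocalic Lenition: [taygabone] → [taygavone]
  (2) Final Vowel Deletion: [taygavone] → [taygavon]
  (3) Final Devoicing: no change — [taygavon]
  (4) Geminate Reduction: no change — [taygavon]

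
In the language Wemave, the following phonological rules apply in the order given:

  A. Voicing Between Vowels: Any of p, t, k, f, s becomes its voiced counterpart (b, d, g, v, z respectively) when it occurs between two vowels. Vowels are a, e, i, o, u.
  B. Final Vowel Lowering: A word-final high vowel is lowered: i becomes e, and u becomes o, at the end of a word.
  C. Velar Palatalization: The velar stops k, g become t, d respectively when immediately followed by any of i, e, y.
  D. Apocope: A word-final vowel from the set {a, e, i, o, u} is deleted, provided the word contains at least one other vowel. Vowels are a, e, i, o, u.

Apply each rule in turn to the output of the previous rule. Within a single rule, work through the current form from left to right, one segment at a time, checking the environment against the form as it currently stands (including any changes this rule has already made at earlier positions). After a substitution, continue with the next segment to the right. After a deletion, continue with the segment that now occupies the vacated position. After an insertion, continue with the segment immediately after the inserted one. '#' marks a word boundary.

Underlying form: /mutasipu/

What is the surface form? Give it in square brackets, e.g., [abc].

[mudazib]

A Voicing Between Vowels: [mutasipu] → [mudazibu]
B Final Vowel Lowering: [mudazibu] → [mudazibo]
C Velar Palatalization: no change — [mudazibo]
D Apocope: [mudazibo] → [mudazib]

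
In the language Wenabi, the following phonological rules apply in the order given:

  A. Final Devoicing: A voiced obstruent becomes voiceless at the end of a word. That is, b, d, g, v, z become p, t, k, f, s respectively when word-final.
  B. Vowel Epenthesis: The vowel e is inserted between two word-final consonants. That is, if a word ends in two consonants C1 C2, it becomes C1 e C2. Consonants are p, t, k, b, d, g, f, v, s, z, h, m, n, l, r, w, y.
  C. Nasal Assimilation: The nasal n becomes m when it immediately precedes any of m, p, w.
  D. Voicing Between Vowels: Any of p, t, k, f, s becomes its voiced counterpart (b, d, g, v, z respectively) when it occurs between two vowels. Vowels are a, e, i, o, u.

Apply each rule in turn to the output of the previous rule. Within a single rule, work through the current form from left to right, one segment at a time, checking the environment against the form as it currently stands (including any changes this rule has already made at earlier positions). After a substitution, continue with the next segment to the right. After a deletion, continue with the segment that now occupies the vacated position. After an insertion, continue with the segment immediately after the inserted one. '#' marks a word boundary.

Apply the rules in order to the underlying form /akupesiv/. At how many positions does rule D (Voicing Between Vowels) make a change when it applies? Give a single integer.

3

A Final Devoicing: [akupesiv] → [akupesif]
B Vowel Epenthesis: no change — [akupesif]
C Nasal Assimilation: no change — [akupesif]
D Voicing Between Vowels: [akupesif] → [agubezif]
Rule D changed 3 position(s).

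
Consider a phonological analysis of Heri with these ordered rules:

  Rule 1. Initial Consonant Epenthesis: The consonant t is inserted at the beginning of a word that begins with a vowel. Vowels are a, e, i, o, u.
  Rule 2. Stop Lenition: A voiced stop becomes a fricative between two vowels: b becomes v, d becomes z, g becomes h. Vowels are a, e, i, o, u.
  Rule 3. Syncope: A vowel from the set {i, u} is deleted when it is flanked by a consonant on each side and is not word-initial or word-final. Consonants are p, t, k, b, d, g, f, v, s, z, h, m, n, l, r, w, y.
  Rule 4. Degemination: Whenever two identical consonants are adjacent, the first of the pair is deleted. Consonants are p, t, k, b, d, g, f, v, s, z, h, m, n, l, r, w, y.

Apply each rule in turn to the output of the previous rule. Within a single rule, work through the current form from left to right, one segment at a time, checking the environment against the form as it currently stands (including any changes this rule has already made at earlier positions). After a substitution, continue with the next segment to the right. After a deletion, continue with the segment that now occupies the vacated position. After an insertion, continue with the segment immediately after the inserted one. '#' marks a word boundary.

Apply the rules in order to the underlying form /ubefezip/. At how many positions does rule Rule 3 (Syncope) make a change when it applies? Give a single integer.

2

Rule 1 Initial Consonant Epenthesis: [ubefezip] → [tubefezip]
Rule 2 Stop Lenition: [tubefezip] → [tuvefezip]
Rule 3 Syncope: [tuvefezip] → [tvefezp]
Rule 4 Degemination: no change — [tvefezp]
Rule Rule 3 changed 2 position(s).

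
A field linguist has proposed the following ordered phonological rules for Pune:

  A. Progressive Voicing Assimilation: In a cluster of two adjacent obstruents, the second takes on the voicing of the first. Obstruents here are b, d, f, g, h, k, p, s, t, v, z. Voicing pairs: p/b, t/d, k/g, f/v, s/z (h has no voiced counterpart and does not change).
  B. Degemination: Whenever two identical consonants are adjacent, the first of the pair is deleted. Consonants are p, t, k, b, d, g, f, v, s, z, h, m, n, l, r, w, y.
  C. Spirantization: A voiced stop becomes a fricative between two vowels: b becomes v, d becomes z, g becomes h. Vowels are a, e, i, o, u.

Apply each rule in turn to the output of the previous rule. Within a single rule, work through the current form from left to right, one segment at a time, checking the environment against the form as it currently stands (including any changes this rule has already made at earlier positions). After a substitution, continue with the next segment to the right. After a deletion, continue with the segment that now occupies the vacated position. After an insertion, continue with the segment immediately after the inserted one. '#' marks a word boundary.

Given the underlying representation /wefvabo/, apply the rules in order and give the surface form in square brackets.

[wefavo]

A Progressive Voicing Assimilation: [wefvabo] → [weffabo]
B Degemination: [weffabo] → [wefabo]
C Spirantization: [wefabo] → [wefavo]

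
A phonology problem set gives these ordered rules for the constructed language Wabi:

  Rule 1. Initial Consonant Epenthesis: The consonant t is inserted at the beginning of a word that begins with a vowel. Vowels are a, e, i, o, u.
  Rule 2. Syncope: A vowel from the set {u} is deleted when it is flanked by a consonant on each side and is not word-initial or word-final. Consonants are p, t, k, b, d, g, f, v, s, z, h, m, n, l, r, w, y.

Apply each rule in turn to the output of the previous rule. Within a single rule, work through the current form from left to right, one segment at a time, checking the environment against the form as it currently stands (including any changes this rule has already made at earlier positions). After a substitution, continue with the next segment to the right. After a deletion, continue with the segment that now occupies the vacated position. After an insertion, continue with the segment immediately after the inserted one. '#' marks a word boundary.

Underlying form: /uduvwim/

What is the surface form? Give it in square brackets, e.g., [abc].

Rule 1 Initial Consonant Epenthesis: [uduvwim] → [tuduvwim]
Rule 2 Syncope: [tuduvwim] → [tdvwim]

[tdvwim]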